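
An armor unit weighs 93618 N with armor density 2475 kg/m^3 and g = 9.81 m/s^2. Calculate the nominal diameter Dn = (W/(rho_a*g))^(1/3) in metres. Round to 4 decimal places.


V = W / (rho_a * g)
V = 93618 / (2475 * 9.81)
V = 93618 / 24279.75
V = 3.855806 m^3
Dn = V^(1/3) = 3.855806^(1/3)
Dn = 1.5681 m

1.5681


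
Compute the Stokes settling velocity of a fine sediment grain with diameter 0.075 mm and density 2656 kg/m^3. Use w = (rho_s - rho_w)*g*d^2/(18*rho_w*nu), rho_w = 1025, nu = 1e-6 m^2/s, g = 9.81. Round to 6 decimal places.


w = (rho_s - rho_w) * g * d^2 / (18 * rho_w * nu)
d = 0.075 mm = 0.000075 m
rho_s - rho_w = 2656 - 1025 = 1631
Numerator = 1631 * 9.81 * (0.000075)^2 = 0.000090000619
Denominator = 18 * 1025 * 1e-6 = 0.018450
w = 0.004878 m/s

0.004878


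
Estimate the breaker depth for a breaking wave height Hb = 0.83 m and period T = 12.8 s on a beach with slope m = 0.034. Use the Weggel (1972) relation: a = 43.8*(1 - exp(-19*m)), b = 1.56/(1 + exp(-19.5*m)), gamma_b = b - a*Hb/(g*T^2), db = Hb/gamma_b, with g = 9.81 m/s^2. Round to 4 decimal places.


a = 43.8 * (1 - exp(-19 * m))
exp(-19 * 0.034) = exp(-0.6460) = 0.524138
a = 43.8 * (1 - 0.524138) = 20.842749
b = 1.56 / (1 + exp(-19.5 * m))
exp(-19.5 * 0.034) = exp(-0.6630) = 0.515303
b = 1.56 / (1 + 0.515303) = 1.029497
Hb / (g * T^2) = 0.83 / (9.81 * 12.8^2) = 0.83 / 1607.2704 = 0.00051640
gamma_b = b - a * Hb/(g*T^2) = 1.029497 - 20.842749 * 0.00051640 = 1.018734
db = Hb / gamma_b = 0.83 / 1.018734
db = 0.8147 m

0.8147


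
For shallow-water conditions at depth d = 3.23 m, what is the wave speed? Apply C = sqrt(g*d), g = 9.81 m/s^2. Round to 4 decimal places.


Using the shallow-water approximation:
C = sqrt(g * d) = sqrt(9.81 * 3.23)
C = sqrt(31.6863)
C = 5.6291 m/s

5.6291


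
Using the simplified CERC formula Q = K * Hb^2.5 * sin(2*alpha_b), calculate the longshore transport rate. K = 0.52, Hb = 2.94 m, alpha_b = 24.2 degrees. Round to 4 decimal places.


Q = K * Hb^2.5 * sin(2 * alpha_b)
Hb^2.5 = 2.94^2.5 = 14.820687
sin(2 * 24.2) = sin(48.4) = 0.747798
Q = 0.52 * 14.820687 * 0.747798
Q = 5.7631 m^3/s

5.7631


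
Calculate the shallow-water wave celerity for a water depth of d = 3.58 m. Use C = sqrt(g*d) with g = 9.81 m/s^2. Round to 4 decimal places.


Using the shallow-water approximation:
C = sqrt(g * d) = sqrt(9.81 * 3.58)
C = sqrt(35.1198)
C = 5.9262 m/s

5.9262


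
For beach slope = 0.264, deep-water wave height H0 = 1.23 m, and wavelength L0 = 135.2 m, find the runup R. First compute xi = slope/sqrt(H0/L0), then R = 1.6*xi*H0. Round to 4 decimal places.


xi = slope / sqrt(H0/L0)
H0/L0 = 1.23/135.2 = 0.009098
sqrt(0.009098) = 0.095382
xi = 0.264 / 0.095382 = 2.767832
R = 1.6 * xi * H0 = 1.6 * 2.767832 * 1.23
R = 5.4471 m

5.4471


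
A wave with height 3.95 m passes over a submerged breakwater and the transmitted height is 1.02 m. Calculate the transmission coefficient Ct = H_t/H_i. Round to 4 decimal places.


Ct = H_t / H_i
Ct = 1.02 / 3.95
Ct = 0.2582

0.2582


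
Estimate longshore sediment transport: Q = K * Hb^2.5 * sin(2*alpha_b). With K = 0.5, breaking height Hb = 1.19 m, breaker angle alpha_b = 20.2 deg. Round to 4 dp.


Q = K * Hb^2.5 * sin(2 * alpha_b)
Hb^2.5 = 1.19^2.5 = 1.544783
sin(2 * 20.2) = sin(40.4) = 0.648120
Q = 0.5 * 1.544783 * 0.648120
Q = 0.5006 m^3/s

0.5006


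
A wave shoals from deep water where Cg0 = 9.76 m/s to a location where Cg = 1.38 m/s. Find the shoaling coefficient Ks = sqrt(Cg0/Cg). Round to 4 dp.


Ks = sqrt(Cg0 / Cg)
Ks = sqrt(9.76 / 1.38)
Ks = sqrt(7.0725)
Ks = 2.6594

2.6594


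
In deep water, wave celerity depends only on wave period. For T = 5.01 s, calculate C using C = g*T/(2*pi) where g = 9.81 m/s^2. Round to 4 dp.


We use the deep-water celerity formula:
C = g * T / (2 * pi)
C = 9.81 * 5.01 / (2 * 3.14159...)
C = 49.148100 / 6.283185
C = 7.8222 m/s

7.8222


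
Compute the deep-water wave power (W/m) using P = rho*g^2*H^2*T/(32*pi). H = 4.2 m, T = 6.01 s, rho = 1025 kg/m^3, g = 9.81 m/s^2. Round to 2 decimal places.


P = rho * g^2 * H^2 * T / (32 * pi)
P = 1025 * 9.81^2 * 4.2^2 * 6.01 / (32 * pi)
P = 1025 * 96.2361 * 17.6400 * 6.01 / 100.53096
P = 104024.37 W/m

104024.37


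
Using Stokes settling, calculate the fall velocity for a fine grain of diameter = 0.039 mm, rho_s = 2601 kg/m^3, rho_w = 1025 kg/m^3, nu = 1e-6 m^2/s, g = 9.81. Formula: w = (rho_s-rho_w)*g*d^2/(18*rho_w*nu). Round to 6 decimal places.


w = (rho_s - rho_w) * g * d^2 / (18 * rho_w * nu)
d = 0.039 mm = 0.000039 m
rho_s - rho_w = 2601 - 1025 = 1576
Numerator = 1576 * 9.81 * (0.000039)^2 = 0.000023515512
Denominator = 18 * 1025 * 1e-6 = 0.018450
w = 0.001275 m/s

0.001275


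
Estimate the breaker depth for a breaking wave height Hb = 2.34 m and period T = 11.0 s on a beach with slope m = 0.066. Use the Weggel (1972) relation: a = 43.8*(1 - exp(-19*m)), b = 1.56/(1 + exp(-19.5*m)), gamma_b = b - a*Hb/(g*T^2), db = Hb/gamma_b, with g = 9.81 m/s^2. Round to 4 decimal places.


a = 43.8 * (1 - exp(-19 * m))
exp(-19 * 0.066) = exp(-1.2540) = 0.285361
a = 43.8 * (1 - 0.285361) = 31.301185
b = 1.56 / (1 + exp(-19.5 * m))
exp(-19.5 * 0.066) = exp(-1.2870) = 0.276098
b = 1.56 / (1 + 0.276098) = 1.222477
Hb / (g * T^2) = 2.34 / (9.81 * 11.0^2) = 2.34 / 1187.0100 = 0.00197134
gamma_b = b - a * Hb/(g*T^2) = 1.222477 - 31.301185 * 0.00197134 = 1.160772
db = Hb / gamma_b = 2.34 / 1.160772
db = 2.0159 m

2.0159


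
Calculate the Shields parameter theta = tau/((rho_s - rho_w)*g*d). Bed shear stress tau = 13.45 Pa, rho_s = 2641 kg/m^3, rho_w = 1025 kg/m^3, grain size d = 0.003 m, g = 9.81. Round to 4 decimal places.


theta = tau / ((rho_s - rho_w) * g * d)
rho_s - rho_w = 2641 - 1025 = 1616
Denominator = 1616 * 9.81 * 0.003 = 47.558880
theta = 13.45 / 47.558880
theta = 0.2828

0.2828


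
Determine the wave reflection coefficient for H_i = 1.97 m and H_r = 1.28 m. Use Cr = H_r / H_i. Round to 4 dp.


Cr = H_r / H_i
Cr = 1.28 / 1.97
Cr = 0.6497

0.6497


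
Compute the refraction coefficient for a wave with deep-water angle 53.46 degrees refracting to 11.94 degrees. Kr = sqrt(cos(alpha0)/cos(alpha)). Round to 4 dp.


Kr = sqrt(cos(alpha0) / cos(alpha))
cos(53.46) = 0.595384
cos(11.94) = 0.978365
Kr = sqrt(0.595384 / 0.978365)
Kr = sqrt(0.608550)
Kr = 0.7801

0.7801


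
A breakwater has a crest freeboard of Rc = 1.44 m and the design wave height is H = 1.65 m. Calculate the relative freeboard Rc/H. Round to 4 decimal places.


Relative freeboard = Rc / H
= 1.44 / 1.65
= 0.8727

0.8727


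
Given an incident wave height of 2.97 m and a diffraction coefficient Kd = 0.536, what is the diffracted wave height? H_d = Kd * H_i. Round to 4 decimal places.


H_d = Kd * H_i
H_d = 0.536 * 2.97
H_d = 1.5919 m

1.5919


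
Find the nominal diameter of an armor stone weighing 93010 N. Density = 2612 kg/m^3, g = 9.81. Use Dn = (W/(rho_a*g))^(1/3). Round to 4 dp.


V = W / (rho_a * g)
V = 93010 / (2612 * 9.81)
V = 93010 / 25623.72
V = 3.629840 m^3
Dn = V^(1/3) = 3.629840^(1/3)
Dn = 1.5368 m

1.5368


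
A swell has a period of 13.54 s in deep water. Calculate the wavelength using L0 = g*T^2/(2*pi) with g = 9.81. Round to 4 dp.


L0 = g * T^2 / (2 * pi)
L0 = 9.81 * 13.54^2 / (2 * pi)
L0 = 9.81 * 183.3316 / 6.28319
L0 = 1798.4830 / 6.28319
L0 = 286.2375 m

286.2375


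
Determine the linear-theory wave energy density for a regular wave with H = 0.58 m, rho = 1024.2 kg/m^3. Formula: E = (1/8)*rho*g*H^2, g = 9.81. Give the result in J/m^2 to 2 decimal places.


E = (1/8) * rho * g * H^2
E = (1/8) * 1024.2 * 9.81 * 0.58^2
E = 0.125 * 1024.2 * 9.81 * 0.3364
E = 422.49 J/m^2

422.49


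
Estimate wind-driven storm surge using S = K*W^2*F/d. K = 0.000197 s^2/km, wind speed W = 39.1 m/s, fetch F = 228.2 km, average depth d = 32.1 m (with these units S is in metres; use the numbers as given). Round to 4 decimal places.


S = K * W^2 * F / d
W^2 = 39.1^2 = 1528.81
S = 0.000197 * 1528.81 * 228.2 / 32.1
Numerator = 0.000197 * 1528.81 * 228.2 = 68.728265
S = 68.728265 / 32.1 = 2.1411 m

2.1411


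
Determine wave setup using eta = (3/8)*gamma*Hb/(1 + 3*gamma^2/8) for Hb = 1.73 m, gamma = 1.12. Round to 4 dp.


eta = (3/8) * gamma * Hb / (1 + 3*gamma^2/8)
Numerator = (3/8) * 1.12 * 1.73 = 0.726600
Denominator = 1 + 3*1.12^2/8 = 1 + 0.470400 = 1.470400
eta = 0.726600 / 1.470400
eta = 0.4942 m

0.4942


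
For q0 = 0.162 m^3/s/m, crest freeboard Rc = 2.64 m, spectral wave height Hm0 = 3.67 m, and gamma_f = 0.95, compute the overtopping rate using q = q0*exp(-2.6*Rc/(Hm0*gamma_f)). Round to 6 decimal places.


q = q0 * exp(-2.6 * Rc / (Hm0 * gamma_f))
Exponent = -2.6 * 2.64 / (3.67 * 0.95)
= -2.6 * 2.64 / 3.4865
= -1.968737
exp(-1.968737) = 0.139633
q = 0.162 * 0.139633
q = 0.022621 m^3/s/m

0.022621


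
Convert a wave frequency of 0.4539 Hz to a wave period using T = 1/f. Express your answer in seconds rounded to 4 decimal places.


T = 1 / f
T = 1 / 0.4539
T = 2.2031 s

2.2031


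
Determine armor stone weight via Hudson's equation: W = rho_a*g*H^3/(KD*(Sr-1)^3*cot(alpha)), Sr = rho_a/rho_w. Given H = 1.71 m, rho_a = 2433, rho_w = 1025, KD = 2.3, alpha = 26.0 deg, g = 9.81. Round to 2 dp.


Sr = rho_a / rho_w = 2433 / 1025 = 2.373659
(Sr - 1) = 1.373659
(Sr - 1)^3 = 2.592008
cot(26.0) = 1 / tan(26.0) = 1 / 0.487733 = 2.050304
Numerator = 2433 * 9.81 * 1.71^3 = 119343.6861
Denominator = 2.3 * 2.592008 * 2.050304 = 12.223130
W = 119343.6861 / 12.223130
W = 9763.76 N

9763.76


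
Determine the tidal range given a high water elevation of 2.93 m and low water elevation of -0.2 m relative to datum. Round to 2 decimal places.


Tidal range = High water - Low water
Tidal range = 2.93 - (-0.2)
Tidal range = 3.13 m

3.13


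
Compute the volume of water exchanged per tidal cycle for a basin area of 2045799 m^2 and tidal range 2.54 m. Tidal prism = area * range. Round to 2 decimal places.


Tidal prism = Area * Tidal range
P = 2045799 * 2.54
P = 5196329.46 m^3

5196329.46


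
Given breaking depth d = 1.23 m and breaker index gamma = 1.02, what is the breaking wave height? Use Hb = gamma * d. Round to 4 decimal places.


Hb = gamma * d
Hb = 1.02 * 1.23
Hb = 1.2546 m

1.2546


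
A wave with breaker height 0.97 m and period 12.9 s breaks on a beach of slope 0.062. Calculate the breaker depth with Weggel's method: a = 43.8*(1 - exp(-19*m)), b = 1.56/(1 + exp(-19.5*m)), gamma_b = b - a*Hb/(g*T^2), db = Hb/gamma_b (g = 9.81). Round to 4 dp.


a = 43.8 * (1 - exp(-19 * m))
exp(-19 * 0.062) = exp(-1.1780) = 0.307894
a = 43.8 * (1 - 0.307894) = 30.314247
b = 1.56 / (1 + exp(-19.5 * m))
exp(-19.5 * 0.062) = exp(-1.2090) = 0.298496
b = 1.56 / (1 + 0.298496) = 1.201390
Hb / (g * T^2) = 0.97 / (9.81 * 12.9^2) = 0.97 / 1632.4821 = 0.00059419
gamma_b = b - a * Hb/(g*T^2) = 1.201390 - 30.314247 * 0.00059419 = 1.183378
db = Hb / gamma_b = 0.97 / 1.183378
db = 0.8197 m

0.8197


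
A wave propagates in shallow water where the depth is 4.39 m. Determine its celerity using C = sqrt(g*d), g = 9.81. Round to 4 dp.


Using the shallow-water approximation:
C = sqrt(g * d) = sqrt(9.81 * 4.39)
C = sqrt(43.0659)
C = 6.5625 m/s

6.5625


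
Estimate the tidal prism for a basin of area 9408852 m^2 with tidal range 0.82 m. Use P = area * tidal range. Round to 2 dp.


Tidal prism = Area * Tidal range
P = 9408852 * 0.82
P = 7715258.64 m^3

7715258.64


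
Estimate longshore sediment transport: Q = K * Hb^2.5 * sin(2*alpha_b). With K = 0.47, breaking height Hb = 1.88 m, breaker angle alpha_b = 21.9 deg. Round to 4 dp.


Q = K * Hb^2.5 * sin(2 * alpha_b)
Hb^2.5 = 1.88^2.5 = 4.846125
sin(2 * 21.9) = sin(43.8) = 0.692143
Q = 0.47 * 4.846125 * 0.692143
Q = 1.5765 m^3/s

1.5765


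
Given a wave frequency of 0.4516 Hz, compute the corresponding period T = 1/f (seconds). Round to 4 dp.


T = 1 / f
T = 1 / 0.4516
T = 2.2143 s

2.2143


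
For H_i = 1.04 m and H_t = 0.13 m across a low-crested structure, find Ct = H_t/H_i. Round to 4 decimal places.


Ct = H_t / H_i
Ct = 0.13 / 1.04
Ct = 0.1250

0.1250


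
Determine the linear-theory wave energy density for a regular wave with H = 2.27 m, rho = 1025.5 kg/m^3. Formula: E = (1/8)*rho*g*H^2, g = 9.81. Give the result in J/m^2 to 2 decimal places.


E = (1/8) * rho * g * H^2
E = (1/8) * 1025.5 * 9.81 * 2.27^2
E = 0.125 * 1025.5 * 9.81 * 5.1529
E = 6479.87 J/m^2

6479.87


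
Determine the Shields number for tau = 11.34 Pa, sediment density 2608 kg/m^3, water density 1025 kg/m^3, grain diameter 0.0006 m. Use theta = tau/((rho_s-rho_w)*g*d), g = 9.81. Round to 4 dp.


theta = tau / ((rho_s - rho_w) * g * d)
rho_s - rho_w = 2608 - 1025 = 1583
Denominator = 1583 * 9.81 * 0.0006 = 9.317538
theta = 11.34 / 9.317538
theta = 1.2171

1.2171


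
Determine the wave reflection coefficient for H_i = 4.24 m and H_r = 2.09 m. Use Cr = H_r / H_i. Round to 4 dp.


Cr = H_r / H_i
Cr = 2.09 / 4.24
Cr = 0.4929

0.4929


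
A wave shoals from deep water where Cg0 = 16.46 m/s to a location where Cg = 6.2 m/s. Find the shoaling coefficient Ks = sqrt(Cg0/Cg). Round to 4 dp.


Ks = sqrt(Cg0 / Cg)
Ks = sqrt(16.46 / 6.2)
Ks = sqrt(2.6548)
Ks = 1.6294

1.6294


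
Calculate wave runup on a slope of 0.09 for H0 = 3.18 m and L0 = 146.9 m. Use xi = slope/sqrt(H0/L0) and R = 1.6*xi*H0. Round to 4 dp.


xi = slope / sqrt(H0/L0)
H0/L0 = 3.18/146.9 = 0.021647
sqrt(0.021647) = 0.147130
xi = 0.09 / 0.147130 = 0.611702
R = 1.6 * xi * H0 = 1.6 * 0.611702 * 3.18
R = 3.1123 m

3.1123


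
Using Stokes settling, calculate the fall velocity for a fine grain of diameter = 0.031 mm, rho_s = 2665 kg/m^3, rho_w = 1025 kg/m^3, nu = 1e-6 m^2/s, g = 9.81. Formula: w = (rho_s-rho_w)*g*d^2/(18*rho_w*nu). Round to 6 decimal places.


w = (rho_s - rho_w) * g * d^2 / (18 * rho_w * nu)
d = 0.031 mm = 0.000031 m
rho_s - rho_w = 2665 - 1025 = 1640
Numerator = 1640 * 9.81 * (0.000031)^2 = 0.000015460952
Denominator = 18 * 1025 * 1e-6 = 0.018450
w = 0.000838 m/s

0.000838


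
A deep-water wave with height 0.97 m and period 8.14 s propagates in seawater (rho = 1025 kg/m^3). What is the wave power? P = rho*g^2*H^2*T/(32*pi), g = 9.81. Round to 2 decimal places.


P = rho * g^2 * H^2 * T / (32 * pi)
P = 1025 * 9.81^2 * 0.97^2 * 8.14 / (32 * pi)
P = 1025 * 96.2361 * 0.9409 * 8.14 / 100.53096
P = 7515.02 W/m

7515.02


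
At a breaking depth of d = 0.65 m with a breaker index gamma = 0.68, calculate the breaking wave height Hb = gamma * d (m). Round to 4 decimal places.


Hb = gamma * d
Hb = 0.68 * 0.65
Hb = 0.4420 m

0.4420


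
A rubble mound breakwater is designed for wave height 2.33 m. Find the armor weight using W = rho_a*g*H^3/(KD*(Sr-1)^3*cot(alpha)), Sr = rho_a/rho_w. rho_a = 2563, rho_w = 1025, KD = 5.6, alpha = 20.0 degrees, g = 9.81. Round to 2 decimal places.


Sr = rho_a / rho_w = 2563 / 1025 = 2.500488
(Sr - 1) = 1.500488
(Sr - 1)^3 = 3.378294
cot(20.0) = 1 / tan(20.0) = 1 / 0.363970 = 2.747477
Numerator = 2563 * 9.81 * 2.33^3 = 318042.6597
Denominator = 5.6 * 3.378294 * 2.747477 = 51.978001
W = 318042.6597 / 51.978001
W = 6118.79 N

6118.79


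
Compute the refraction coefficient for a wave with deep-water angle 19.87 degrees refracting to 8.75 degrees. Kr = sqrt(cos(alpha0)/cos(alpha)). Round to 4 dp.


Kr = sqrt(cos(alpha0) / cos(alpha))
cos(19.87) = 0.940466
cos(8.75) = 0.988362
Kr = sqrt(0.940466 / 0.988362)
Kr = sqrt(0.951541)
Kr = 0.9755

0.9755


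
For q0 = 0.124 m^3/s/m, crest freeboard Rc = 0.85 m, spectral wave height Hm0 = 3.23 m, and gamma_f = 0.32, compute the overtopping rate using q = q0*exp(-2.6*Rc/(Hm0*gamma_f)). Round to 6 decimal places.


q = q0 * exp(-2.6 * Rc / (Hm0 * gamma_f))
Exponent = -2.6 * 0.85 / (3.23 * 0.32)
= -2.6 * 0.85 / 1.0336
= -2.138158
exp(-2.138158) = 0.117872
q = 0.124 * 0.117872
q = 0.014616 m^3/s/m

0.014616


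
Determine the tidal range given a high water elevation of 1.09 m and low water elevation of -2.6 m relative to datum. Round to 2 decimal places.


Tidal range = High water - Low water
Tidal range = 1.09 - (-2.6)
Tidal range = 3.69 m

3.69


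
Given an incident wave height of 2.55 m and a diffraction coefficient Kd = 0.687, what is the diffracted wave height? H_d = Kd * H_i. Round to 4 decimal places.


H_d = Kd * H_i
H_d = 0.687 * 2.55
H_d = 1.7519 m

1.7519


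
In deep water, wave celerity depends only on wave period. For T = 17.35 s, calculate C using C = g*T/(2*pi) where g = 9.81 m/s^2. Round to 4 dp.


We use the deep-water celerity formula:
C = g * T / (2 * pi)
C = 9.81 * 17.35 / (2 * 3.14159...)
C = 170.203500 / 6.283185
C = 27.0887 m/s

27.0887


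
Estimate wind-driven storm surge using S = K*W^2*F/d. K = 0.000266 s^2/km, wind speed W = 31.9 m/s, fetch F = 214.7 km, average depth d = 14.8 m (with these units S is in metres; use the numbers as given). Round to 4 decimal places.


S = K * W^2 * F / d
W^2 = 31.9^2 = 1017.61
S = 0.000266 * 1017.61 * 214.7 / 14.8
Numerator = 0.000266 * 1017.61 * 214.7 = 58.115911
S = 58.115911 / 14.8 = 3.9268 m

3.9268


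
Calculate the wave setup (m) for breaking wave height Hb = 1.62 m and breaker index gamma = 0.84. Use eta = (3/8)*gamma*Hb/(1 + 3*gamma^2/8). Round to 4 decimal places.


eta = (3/8) * gamma * Hb / (1 + 3*gamma^2/8)
Numerator = (3/8) * 0.84 * 1.62 = 0.510300
Denominator = 1 + 3*0.84^2/8 = 1 + 0.264600 = 1.264600
eta = 0.510300 / 1.264600
eta = 0.4035 m

0.4035


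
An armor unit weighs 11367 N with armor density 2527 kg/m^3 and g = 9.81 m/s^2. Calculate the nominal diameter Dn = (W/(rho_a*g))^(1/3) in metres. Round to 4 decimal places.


V = W / (rho_a * g)
V = 11367 / (2527 * 9.81)
V = 11367 / 24789.87
V = 0.458534 m^3
Dn = V^(1/3) = 0.458534^(1/3)
Dn = 0.7711 m

0.7711


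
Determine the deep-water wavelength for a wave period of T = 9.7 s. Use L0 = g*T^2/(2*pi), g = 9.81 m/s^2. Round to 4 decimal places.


L0 = g * T^2 / (2 * pi)
L0 = 9.81 * 9.7^2 / (2 * pi)
L0 = 9.81 * 94.0900 / 6.28319
L0 = 923.0229 / 6.28319
L0 = 146.9037 m

146.9037


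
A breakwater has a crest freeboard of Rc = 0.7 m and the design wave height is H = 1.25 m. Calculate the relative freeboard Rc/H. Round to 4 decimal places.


Relative freeboard = Rc / H
= 0.7 / 1.25
= 0.5600

0.5600


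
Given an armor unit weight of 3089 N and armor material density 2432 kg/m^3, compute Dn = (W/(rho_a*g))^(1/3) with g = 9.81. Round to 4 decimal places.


V = W / (rho_a * g)
V = 3089 / (2432 * 9.81)
V = 3089 / 23857.92
V = 0.129475 m^3
Dn = V^(1/3) = 0.129475^(1/3)
Dn = 0.5059 m

0.5059


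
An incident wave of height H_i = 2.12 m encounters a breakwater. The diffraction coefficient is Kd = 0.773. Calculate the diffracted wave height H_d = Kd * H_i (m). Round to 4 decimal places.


H_d = Kd * H_i
H_d = 0.773 * 2.12
H_d = 1.6388 m

1.6388


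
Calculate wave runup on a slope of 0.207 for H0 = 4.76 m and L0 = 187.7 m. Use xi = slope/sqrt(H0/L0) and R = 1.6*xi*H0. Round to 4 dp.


xi = slope / sqrt(H0/L0)
H0/L0 = 4.76/187.7 = 0.025360
sqrt(0.025360) = 0.159247
xi = 0.207 / 0.159247 = 1.299867
R = 1.6 * xi * H0 = 1.6 * 1.299867 * 4.76
R = 9.8998 m

9.8998


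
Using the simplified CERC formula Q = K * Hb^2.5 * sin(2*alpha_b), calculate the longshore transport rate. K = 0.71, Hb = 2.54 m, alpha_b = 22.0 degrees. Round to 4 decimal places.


Q = K * Hb^2.5 * sin(2 * alpha_b)
Hb^2.5 = 2.54^2.5 = 10.282158
sin(2 * 22.0) = sin(44.0) = 0.694658
Q = 0.71 * 10.282158 * 0.694658
Q = 5.0712 m^3/s

5.0712


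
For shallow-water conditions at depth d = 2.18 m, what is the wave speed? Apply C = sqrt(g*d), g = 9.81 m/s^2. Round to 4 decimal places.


Using the shallow-water approximation:
C = sqrt(g * d) = sqrt(9.81 * 2.18)
C = sqrt(21.3858)
C = 4.6245 m/s

4.6245


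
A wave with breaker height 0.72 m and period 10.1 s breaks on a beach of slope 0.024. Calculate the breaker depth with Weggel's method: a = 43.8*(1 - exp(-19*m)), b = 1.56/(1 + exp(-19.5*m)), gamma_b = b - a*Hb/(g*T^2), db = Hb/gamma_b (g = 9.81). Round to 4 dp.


a = 43.8 * (1 - exp(-19 * m))
exp(-19 * 0.024) = exp(-0.4560) = 0.633814
a = 43.8 * (1 - 0.633814) = 16.038954
b = 1.56 / (1 + exp(-19.5 * m))
exp(-19.5 * 0.024) = exp(-0.4680) = 0.626254
b = 1.56 / (1 + 0.626254) = 0.959260
Hb / (g * T^2) = 0.72 / (9.81 * 10.1^2) = 0.72 / 1000.7181 = 0.00071948
gamma_b = b - a * Hb/(g*T^2) = 0.959260 - 16.038954 * 0.00071948 = 0.947720
db = Hb / gamma_b = 0.72 / 0.947720
db = 0.7597 m

0.7597


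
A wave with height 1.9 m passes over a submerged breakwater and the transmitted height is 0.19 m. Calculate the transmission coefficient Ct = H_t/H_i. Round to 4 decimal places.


Ct = H_t / H_i
Ct = 0.19 / 1.9
Ct = 0.1000

0.1000


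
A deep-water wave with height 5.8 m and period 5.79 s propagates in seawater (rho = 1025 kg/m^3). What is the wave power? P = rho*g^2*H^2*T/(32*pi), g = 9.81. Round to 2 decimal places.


P = rho * g^2 * H^2 * T / (32 * pi)
P = 1025 * 9.81^2 * 5.8^2 * 5.79 / (32 * pi)
P = 1025 * 96.2361 * 33.6400 * 5.79 / 100.53096
P = 191115.79 W/m

191115.79


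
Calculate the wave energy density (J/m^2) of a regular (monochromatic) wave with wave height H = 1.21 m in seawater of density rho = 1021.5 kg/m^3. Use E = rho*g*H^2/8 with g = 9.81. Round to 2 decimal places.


E = (1/8) * rho * g * H^2
E = (1/8) * 1021.5 * 9.81 * 1.21^2
E = 0.125 * 1021.5 * 9.81 * 1.4641
E = 1833.95 J/m^2

1833.95


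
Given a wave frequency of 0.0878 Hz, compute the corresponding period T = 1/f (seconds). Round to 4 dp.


T = 1 / f
T = 1 / 0.0878
T = 11.3895 s

11.3895


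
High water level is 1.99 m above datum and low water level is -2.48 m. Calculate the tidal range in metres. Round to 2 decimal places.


Tidal range = High water - Low water
Tidal range = 1.99 - (-2.48)
Tidal range = 4.47 m

4.47


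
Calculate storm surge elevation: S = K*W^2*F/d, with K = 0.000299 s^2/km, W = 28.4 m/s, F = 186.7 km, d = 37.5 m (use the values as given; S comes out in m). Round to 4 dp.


S = K * W^2 * F / d
W^2 = 28.4^2 = 806.56
S = 0.000299 * 806.56 * 186.7 / 37.5
Numerator = 0.000299 * 806.56 * 186.7 = 45.024841
S = 45.024841 / 37.5 = 1.2007 m

1.2007


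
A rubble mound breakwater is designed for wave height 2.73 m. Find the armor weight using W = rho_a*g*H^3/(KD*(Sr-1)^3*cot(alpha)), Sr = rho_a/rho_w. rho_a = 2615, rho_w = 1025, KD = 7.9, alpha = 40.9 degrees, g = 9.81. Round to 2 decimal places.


Sr = rho_a / rho_w = 2615 / 1025 = 2.551220
(Sr - 1) = 1.551220
(Sr - 1)^3 = 3.732672
cot(40.9) = 1 / tan(40.9) = 1 / 0.866227 = 1.154432
Numerator = 2615 * 9.81 * 2.73^3 = 521949.6873
Denominator = 7.9 * 3.732672 * 1.154432 = 34.042000
W = 521949.6873 / 34.042000
W = 15332.52 N

15332.52


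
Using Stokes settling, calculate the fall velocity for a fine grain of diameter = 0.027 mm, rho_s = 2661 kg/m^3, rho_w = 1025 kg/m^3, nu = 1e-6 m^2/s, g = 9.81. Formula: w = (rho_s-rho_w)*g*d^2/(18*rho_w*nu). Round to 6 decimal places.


w = (rho_s - rho_w) * g * d^2 / (18 * rho_w * nu)
d = 0.027 mm = 0.000027 m
rho_s - rho_w = 2661 - 1025 = 1636
Numerator = 1636 * 9.81 * (0.000027)^2 = 0.000011699838
Denominator = 18 * 1025 * 1e-6 = 0.018450
w = 0.000634 m/s

0.000634


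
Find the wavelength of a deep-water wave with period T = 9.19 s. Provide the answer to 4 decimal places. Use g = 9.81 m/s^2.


L0 = g * T^2 / (2 * pi)
L0 = 9.81 * 9.19^2 / (2 * pi)
L0 = 9.81 * 84.4561 / 6.28319
L0 = 828.5143 / 6.28319
L0 = 131.8622 m

131.8622


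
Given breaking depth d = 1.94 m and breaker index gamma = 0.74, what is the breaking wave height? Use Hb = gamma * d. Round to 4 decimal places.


Hb = gamma * d
Hb = 0.74 * 1.94
Hb = 1.4356 m

1.4356


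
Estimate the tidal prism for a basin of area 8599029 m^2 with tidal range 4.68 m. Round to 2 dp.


Tidal prism = Area * Tidal range
P = 8599029 * 4.68
P = 40243455.72 m^3

40243455.72


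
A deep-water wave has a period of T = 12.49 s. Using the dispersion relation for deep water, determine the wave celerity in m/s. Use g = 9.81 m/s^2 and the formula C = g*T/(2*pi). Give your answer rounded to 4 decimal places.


We use the deep-water celerity formula:
C = g * T / (2 * pi)
C = 9.81 * 12.49 / (2 * 3.14159...)
C = 122.526900 / 6.283185
C = 19.5008 m/s

19.5008


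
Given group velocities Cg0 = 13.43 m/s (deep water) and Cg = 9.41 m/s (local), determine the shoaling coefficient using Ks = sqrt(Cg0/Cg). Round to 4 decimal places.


Ks = sqrt(Cg0 / Cg)
Ks = sqrt(13.43 / 9.41)
Ks = sqrt(1.4272)
Ks = 1.1947

1.1947


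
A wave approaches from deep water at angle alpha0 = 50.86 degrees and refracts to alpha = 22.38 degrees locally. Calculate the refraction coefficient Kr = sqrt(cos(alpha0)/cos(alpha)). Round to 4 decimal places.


Kr = sqrt(cos(alpha0) / cos(alpha))
cos(50.86) = 0.631217
cos(22.38) = 0.924679
Kr = sqrt(0.631217 / 0.924679)
Kr = sqrt(0.682634)
Kr = 0.8262

0.8262


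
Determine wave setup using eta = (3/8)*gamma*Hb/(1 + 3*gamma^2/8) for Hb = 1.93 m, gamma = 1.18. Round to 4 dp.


eta = (3/8) * gamma * Hb / (1 + 3*gamma^2/8)
Numerator = (3/8) * 1.18 * 1.93 = 0.854025
Denominator = 1 + 3*1.18^2/8 = 1 + 0.522150 = 1.522150
eta = 0.854025 / 1.522150
eta = 0.5611 m

0.5611


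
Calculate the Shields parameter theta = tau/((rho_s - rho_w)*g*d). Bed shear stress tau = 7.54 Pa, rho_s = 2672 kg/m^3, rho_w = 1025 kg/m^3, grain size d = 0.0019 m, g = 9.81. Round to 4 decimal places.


theta = tau / ((rho_s - rho_w) * g * d)
rho_s - rho_w = 2672 - 1025 = 1647
Denominator = 1647 * 9.81 * 0.0019 = 30.698433
theta = 7.54 / 30.698433
theta = 0.2456

0.2456


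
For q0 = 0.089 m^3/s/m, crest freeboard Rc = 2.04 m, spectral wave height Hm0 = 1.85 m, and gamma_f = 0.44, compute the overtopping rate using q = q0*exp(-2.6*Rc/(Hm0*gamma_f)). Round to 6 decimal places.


q = q0 * exp(-2.6 * Rc / (Hm0 * gamma_f))
Exponent = -2.6 * 2.04 / (1.85 * 0.44)
= -2.6 * 2.04 / 0.8140
= -6.515971
exp(-6.515971) = 0.001480
q = 0.089 * 0.001480
q = 0.000132 m^3/s/m

0.000132


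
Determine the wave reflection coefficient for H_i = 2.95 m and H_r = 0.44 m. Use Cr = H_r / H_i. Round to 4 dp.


Cr = H_r / H_i
Cr = 0.44 / 2.95
Cr = 0.1492

0.1492


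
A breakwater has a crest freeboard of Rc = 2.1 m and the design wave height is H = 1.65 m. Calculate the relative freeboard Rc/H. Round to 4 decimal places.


Relative freeboard = Rc / H
= 2.1 / 1.65
= 1.2727

1.2727


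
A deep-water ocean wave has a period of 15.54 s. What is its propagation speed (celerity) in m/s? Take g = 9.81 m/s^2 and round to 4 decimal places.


We use the deep-water celerity formula:
C = g * T / (2 * pi)
C = 9.81 * 15.54 / (2 * 3.14159...)
C = 152.447400 / 6.283185
C = 24.2628 m/s

24.2628


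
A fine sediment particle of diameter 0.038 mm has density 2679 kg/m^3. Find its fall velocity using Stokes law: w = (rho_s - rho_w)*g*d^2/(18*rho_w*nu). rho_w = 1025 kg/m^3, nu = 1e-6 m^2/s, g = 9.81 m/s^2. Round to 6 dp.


w = (rho_s - rho_w) * g * d^2 / (18 * rho_w * nu)
d = 0.038 mm = 0.000038 m
rho_s - rho_w = 2679 - 1025 = 1654
Numerator = 1654 * 9.81 * (0.000038)^2 = 0.000023429969
Denominator = 18 * 1025 * 1e-6 = 0.018450
w = 0.001270 m/s

0.001270


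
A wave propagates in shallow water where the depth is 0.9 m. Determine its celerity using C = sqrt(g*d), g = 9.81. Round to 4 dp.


Using the shallow-water approximation:
C = sqrt(g * d) = sqrt(9.81 * 0.9)
C = sqrt(8.8290)
C = 2.9714 m/s

2.9714


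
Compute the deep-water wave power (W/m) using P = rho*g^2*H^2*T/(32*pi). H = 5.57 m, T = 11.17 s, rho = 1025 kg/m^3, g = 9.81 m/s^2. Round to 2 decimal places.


P = rho * g^2 * H^2 * T / (32 * pi)
P = 1025 * 9.81^2 * 5.57^2 * 11.17 / (32 * pi)
P = 1025 * 96.2361 * 31.0249 * 11.17 / 100.53096
P = 340036.54 W/m

340036.54


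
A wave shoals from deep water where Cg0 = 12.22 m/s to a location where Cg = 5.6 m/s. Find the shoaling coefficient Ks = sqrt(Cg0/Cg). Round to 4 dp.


Ks = sqrt(Cg0 / Cg)
Ks = sqrt(12.22 / 5.6)
Ks = sqrt(2.1821)
Ks = 1.4772

1.4772


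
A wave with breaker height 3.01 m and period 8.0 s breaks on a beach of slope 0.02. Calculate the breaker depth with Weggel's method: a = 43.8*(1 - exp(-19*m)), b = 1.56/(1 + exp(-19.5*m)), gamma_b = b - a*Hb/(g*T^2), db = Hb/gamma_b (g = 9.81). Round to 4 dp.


a = 43.8 * (1 - exp(-19 * m))
exp(-19 * 0.02) = exp(-0.3800) = 0.683861
a = 43.8 * (1 - 0.683861) = 13.846870
b = 1.56 / (1 + exp(-19.5 * m))
exp(-19.5 * 0.02) = exp(-0.3900) = 0.677057
b = 1.56 / (1 + 0.677057) = 0.930201
Hb / (g * T^2) = 3.01 / (9.81 * 8.0^2) = 3.01 / 627.8400 = 0.00479422
gamma_b = b - a * Hb/(g*T^2) = 0.930201 - 13.846870 * 0.00479422 = 0.863816
db = Hb / gamma_b = 3.01 / 0.863816
db = 3.4845 m

3.4845


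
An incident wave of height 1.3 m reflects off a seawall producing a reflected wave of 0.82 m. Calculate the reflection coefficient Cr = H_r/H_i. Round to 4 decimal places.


Cr = H_r / H_i
Cr = 0.82 / 1.3
Cr = 0.6308

0.6308


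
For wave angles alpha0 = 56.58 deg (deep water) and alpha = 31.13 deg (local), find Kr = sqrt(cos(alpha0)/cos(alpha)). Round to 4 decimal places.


Kr = sqrt(cos(alpha0) / cos(alpha))
cos(56.58) = 0.550772
cos(31.13) = 0.855997
Kr = sqrt(0.550772 / 0.855997)
Kr = sqrt(0.643428)
Kr = 0.8021

0.8021


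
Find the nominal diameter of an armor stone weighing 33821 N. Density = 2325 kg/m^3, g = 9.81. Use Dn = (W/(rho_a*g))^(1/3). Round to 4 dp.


V = W / (rho_a * g)
V = 33821 / (2325 * 9.81)
V = 33821 / 22808.25
V = 1.482841 m^3
Dn = V^(1/3) = 1.482841^(1/3)
Dn = 1.1403 m

1.1403


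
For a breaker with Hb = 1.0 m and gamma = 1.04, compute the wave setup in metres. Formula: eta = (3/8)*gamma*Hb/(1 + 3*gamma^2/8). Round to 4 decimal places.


eta = (3/8) * gamma * Hb / (1 + 3*gamma^2/8)
Numerator = (3/8) * 1.04 * 1.0 = 0.390000
Denominator = 1 + 3*1.04^2/8 = 1 + 0.405600 = 1.405600
eta = 0.390000 / 1.405600
eta = 0.2775 m

0.2775


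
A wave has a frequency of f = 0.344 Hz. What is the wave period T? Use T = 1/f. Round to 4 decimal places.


T = 1 / f
T = 1 / 0.344
T = 2.9070 s

2.9070


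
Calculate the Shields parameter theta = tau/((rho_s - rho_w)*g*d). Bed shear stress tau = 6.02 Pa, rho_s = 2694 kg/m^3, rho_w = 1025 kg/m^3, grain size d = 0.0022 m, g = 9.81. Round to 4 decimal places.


theta = tau / ((rho_s - rho_w) * g * d)
rho_s - rho_w = 2694 - 1025 = 1669
Denominator = 1669 * 9.81 * 0.0022 = 36.020358
theta = 6.02 / 36.020358
theta = 0.1671

0.1671


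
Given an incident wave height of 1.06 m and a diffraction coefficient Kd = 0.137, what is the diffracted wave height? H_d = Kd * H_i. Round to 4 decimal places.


H_d = Kd * H_i
H_d = 0.137 * 1.06
H_d = 0.1452 m

0.1452


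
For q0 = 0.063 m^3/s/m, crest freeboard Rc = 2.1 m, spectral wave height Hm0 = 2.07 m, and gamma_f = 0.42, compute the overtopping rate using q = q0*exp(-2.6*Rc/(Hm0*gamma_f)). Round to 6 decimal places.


q = q0 * exp(-2.6 * Rc / (Hm0 * gamma_f))
Exponent = -2.6 * 2.1 / (2.07 * 0.42)
= -2.6 * 2.1 / 0.8694
= -6.280193
exp(-6.280193) = 0.001873
q = 0.063 * 0.001873
q = 0.000118 m^3/s/m

0.000118


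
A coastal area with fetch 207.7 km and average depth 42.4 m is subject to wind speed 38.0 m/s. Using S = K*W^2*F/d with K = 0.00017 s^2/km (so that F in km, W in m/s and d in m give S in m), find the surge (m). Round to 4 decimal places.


S = K * W^2 * F / d
W^2 = 38.0^2 = 1444.00
S = 0.00017 * 1444.00 * 207.7 / 42.4
Numerator = 0.00017 * 1444.00 * 207.7 = 50.986196
S = 50.986196 / 42.4 = 1.2025 m

1.2025


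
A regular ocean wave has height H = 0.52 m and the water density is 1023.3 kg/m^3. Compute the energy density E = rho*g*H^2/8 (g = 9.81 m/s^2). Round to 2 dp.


E = (1/8) * rho * g * H^2
E = (1/8) * 1023.3 * 9.81 * 0.52^2
E = 0.125 * 1023.3 * 9.81 * 0.2704
E = 339.30 J/m^2

339.30


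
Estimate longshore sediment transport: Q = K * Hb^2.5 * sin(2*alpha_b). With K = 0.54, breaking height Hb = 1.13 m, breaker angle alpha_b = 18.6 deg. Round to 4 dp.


Q = K * Hb^2.5 * sin(2 * alpha_b)
Hb^2.5 = 1.13^2.5 = 1.357363
sin(2 * 18.6) = sin(37.2) = 0.604599
Q = 0.54 * 1.357363 * 0.604599
Q = 0.4432 m^3/s

0.4432


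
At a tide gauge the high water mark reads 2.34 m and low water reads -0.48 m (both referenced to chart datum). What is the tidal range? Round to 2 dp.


Tidal range = High water - Low water
Tidal range = 2.34 - (-0.48)
Tidal range = 2.82 m

2.82


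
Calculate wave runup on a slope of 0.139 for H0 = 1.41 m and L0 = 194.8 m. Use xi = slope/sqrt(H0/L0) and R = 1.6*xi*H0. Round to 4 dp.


xi = slope / sqrt(H0/L0)
H0/L0 = 1.41/194.8 = 0.007238
sqrt(0.007238) = 0.085078
xi = 0.139 / 0.085078 = 1.633803
R = 1.6 * xi * H0 = 1.6 * 1.633803 * 1.41
R = 3.6859 m

3.6859


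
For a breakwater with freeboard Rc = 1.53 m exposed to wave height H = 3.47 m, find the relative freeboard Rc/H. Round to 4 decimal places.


Relative freeboard = Rc / H
= 1.53 / 3.47
= 0.4409

0.4409


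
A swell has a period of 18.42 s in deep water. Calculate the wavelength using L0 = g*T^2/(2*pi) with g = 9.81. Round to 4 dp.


L0 = g * T^2 / (2 * pi)
L0 = 9.81 * 18.42^2 / (2 * pi)
L0 = 9.81 * 339.2964 / 6.28319
L0 = 3328.4977 / 6.28319
L0 = 529.7469 m

529.7469


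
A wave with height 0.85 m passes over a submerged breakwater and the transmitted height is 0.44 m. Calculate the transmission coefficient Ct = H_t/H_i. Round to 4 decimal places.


Ct = H_t / H_i
Ct = 0.44 / 0.85
Ct = 0.5176

0.5176


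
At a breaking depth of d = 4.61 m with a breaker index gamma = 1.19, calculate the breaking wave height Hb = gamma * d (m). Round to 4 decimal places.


Hb = gamma * d
Hb = 1.19 * 4.61
Hb = 5.4859 m

5.4859


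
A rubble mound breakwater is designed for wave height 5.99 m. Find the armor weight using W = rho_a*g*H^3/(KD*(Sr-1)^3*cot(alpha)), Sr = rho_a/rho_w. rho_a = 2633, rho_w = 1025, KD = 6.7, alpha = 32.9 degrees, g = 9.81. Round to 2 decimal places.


Sr = rho_a / rho_w = 2633 / 1025 = 2.568780
(Sr - 1) = 1.568780
(Sr - 1)^3 = 3.860882
cot(32.9) = 1 / tan(32.9) = 1 / 0.646929 = 1.545765
Numerator = 2633 * 9.81 * 5.99^3 = 5551372.0393
Denominator = 6.7 * 3.860882 * 1.545765 = 39.985701
W = 5551372.0393 / 39.985701
W = 138833.93 N

138833.93


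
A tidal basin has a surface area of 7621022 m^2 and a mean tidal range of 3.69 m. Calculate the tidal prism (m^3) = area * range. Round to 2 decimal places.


Tidal prism = Area * Tidal range
P = 7621022 * 3.69
P = 28121571.18 m^3

28121571.18


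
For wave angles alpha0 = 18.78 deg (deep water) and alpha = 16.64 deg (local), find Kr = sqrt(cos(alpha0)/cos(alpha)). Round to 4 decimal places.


Kr = sqrt(cos(alpha0) / cos(alpha))
cos(18.78) = 0.946762
cos(16.64) = 0.958123
Kr = sqrt(0.946762 / 0.958123)
Kr = sqrt(0.988142)
Kr = 0.9941

0.9941


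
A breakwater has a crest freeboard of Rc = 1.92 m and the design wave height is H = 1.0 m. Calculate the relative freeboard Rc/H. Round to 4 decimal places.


Relative freeboard = Rc / H
= 1.92 / 1.0
= 1.9200

1.9200


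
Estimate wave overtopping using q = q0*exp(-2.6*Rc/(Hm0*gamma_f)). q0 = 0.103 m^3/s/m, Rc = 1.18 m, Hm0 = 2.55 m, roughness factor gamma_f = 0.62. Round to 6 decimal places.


q = q0 * exp(-2.6 * Rc / (Hm0 * gamma_f))
Exponent = -2.6 * 1.18 / (2.55 * 0.62)
= -2.6 * 1.18 / 1.5810
= -1.940544
exp(-1.940544) = 0.143626
q = 0.103 * 0.143626
q = 0.014793 m^3/s/m

0.014793


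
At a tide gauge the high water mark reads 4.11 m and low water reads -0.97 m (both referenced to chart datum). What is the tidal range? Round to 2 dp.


Tidal range = High water - Low water
Tidal range = 4.11 - (-0.97)
Tidal range = 5.08 m

5.08


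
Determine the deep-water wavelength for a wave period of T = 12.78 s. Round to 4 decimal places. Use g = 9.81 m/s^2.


L0 = g * T^2 / (2 * pi)
L0 = 9.81 * 12.78^2 / (2 * pi)
L0 = 9.81 * 163.3284 / 6.28319
L0 = 1602.2516 / 6.28319
L0 = 255.0063 m

255.0063


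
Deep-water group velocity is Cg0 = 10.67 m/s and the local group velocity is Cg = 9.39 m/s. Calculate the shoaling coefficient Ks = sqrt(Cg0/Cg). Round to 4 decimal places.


Ks = sqrt(Cg0 / Cg)
Ks = sqrt(10.67 / 9.39)
Ks = sqrt(1.1363)
Ks = 1.0660

1.0660


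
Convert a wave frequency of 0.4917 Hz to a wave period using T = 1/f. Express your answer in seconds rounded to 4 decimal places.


T = 1 / f
T = 1 / 0.4917
T = 2.0338 s

2.0338


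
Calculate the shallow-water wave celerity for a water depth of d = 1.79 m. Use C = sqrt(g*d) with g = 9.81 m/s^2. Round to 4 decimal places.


Using the shallow-water approximation:
C = sqrt(g * d) = sqrt(9.81 * 1.79)
C = sqrt(17.5599)
C = 4.1905 m/s

4.1905


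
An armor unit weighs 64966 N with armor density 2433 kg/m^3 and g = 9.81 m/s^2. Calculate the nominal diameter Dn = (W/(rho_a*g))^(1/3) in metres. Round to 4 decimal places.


V = W / (rho_a * g)
V = 64966 / (2433 * 9.81)
V = 64966 / 23867.73
V = 2.721918 m^3
Dn = V^(1/3) = 2.721918^(1/3)
Dn = 1.3962 m

1.3962


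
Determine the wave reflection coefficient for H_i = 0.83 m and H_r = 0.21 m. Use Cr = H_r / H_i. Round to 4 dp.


Cr = H_r / H_i
Cr = 0.21 / 0.83
Cr = 0.2530

0.2530


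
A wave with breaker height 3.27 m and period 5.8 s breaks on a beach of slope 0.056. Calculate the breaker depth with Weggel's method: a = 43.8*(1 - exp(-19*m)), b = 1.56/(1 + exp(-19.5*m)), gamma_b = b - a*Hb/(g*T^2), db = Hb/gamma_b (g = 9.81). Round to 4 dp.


a = 43.8 * (1 - exp(-19 * m))
exp(-19 * 0.056) = exp(-1.0640) = 0.345073
a = 43.8 * (1 - 0.345073) = 28.685813
b = 1.56 / (1 + exp(-19.5 * m))
exp(-19.5 * 0.056) = exp(-1.0920) = 0.335545
b = 1.56 / (1 + 0.335545) = 1.168063
Hb / (g * T^2) = 3.27 / (9.81 * 5.8^2) = 3.27 / 330.0084 = 0.00990884
gamma_b = b - a * Hb/(g*T^2) = 1.168063 - 28.685813 * 0.00990884 = 0.883820
db = Hb / gamma_b = 3.27 / 0.883820
db = 3.6999 m

3.6999


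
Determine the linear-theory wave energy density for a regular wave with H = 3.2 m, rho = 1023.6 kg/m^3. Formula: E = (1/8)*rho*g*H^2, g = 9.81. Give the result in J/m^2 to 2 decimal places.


E = (1/8) * rho * g * H^2
E = (1/8) * 1023.6 * 9.81 * 3.2^2
E = 0.125 * 1023.6 * 9.81 * 10.2400
E = 12853.14 J/m^2

12853.14


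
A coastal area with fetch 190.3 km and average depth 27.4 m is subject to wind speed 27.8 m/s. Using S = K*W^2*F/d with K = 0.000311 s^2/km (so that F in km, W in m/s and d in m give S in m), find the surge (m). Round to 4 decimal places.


S = K * W^2 * F / d
W^2 = 27.8^2 = 772.84
S = 0.000311 * 772.84 * 190.3 / 27.4
Numerator = 0.000311 * 772.84 * 190.3 = 45.739222
S = 45.739222 / 27.4 = 1.6693 m

1.6693


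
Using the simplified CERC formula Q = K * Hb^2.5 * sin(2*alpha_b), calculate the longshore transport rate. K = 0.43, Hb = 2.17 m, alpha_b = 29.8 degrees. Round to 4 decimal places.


Q = K * Hb^2.5 * sin(2 * alpha_b)
Hb^2.5 = 2.17^2.5 = 6.936643
sin(2 * 29.8) = sin(59.6) = 0.862514
Q = 0.43 * 6.936643 * 0.862514
Q = 2.5727 m^3/s

2.5727


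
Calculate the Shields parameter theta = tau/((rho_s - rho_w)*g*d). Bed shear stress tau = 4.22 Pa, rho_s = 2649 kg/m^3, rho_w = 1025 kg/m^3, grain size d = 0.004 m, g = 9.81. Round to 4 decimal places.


theta = tau / ((rho_s - rho_w) * g * d)
rho_s - rho_w = 2649 - 1025 = 1624
Denominator = 1624 * 9.81 * 0.004 = 63.725760
theta = 4.22 / 63.725760
theta = 0.0662

0.0662


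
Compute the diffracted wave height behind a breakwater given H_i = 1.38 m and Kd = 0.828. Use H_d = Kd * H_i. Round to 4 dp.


H_d = Kd * H_i
H_d = 0.828 * 1.38
H_d = 1.1426 m

1.1426


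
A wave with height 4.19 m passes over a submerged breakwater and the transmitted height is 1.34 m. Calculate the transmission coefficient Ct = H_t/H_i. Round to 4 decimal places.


Ct = H_t / H_i
Ct = 1.34 / 4.19
Ct = 0.3198

0.3198


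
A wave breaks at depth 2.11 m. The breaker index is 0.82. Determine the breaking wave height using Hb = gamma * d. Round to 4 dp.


Hb = gamma * d
Hb = 0.82 * 2.11
Hb = 1.7302 m

1.7302
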